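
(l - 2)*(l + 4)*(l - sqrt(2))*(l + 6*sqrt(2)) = l^4 + 2*l^3 + 5*sqrt(2)*l^3 - 20*l^2 + 10*sqrt(2)*l^2 - 40*sqrt(2)*l - 24*l + 96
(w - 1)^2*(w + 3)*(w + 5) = w^4 + 6*w^3 - 22*w + 15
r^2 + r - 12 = (r - 3)*(r + 4)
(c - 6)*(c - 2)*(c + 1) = c^3 - 7*c^2 + 4*c + 12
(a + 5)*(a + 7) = a^2 + 12*a + 35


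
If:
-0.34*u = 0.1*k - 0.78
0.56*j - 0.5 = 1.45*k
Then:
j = 21.0892857142857 - 8.80357142857143*u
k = 7.8 - 3.4*u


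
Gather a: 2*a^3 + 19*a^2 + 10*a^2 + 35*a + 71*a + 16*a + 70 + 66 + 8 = 2*a^3 + 29*a^2 + 122*a + 144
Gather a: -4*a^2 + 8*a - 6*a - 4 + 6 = -4*a^2 + 2*a + 2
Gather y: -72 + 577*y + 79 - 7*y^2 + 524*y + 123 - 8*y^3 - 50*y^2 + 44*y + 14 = -8*y^3 - 57*y^2 + 1145*y + 144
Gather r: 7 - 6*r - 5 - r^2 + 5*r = -r^2 - r + 2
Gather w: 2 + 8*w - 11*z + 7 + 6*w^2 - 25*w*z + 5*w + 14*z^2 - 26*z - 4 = 6*w^2 + w*(13 - 25*z) + 14*z^2 - 37*z + 5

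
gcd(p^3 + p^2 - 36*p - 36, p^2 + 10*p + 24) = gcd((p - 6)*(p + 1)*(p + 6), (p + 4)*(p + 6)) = p + 6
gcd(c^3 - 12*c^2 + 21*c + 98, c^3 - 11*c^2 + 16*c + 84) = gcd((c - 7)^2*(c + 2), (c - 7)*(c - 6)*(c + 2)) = c^2 - 5*c - 14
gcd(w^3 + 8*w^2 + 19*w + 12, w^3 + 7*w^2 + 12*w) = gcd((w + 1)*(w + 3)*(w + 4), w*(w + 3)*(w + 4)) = w^2 + 7*w + 12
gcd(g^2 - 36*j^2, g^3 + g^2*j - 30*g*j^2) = g + 6*j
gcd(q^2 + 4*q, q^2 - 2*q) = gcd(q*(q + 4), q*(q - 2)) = q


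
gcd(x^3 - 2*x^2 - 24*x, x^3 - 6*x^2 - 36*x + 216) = x - 6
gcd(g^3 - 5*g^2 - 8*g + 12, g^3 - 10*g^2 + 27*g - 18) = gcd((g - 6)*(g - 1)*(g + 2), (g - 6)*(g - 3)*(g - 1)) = g^2 - 7*g + 6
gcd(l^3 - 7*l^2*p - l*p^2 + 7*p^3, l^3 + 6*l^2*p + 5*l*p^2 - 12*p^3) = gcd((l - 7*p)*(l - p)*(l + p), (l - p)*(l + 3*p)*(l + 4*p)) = -l + p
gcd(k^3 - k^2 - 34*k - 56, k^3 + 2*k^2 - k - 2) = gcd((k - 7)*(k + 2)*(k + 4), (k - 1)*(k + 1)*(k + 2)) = k + 2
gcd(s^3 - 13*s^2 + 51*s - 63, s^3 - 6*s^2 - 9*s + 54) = s - 3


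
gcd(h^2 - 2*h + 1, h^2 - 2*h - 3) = 1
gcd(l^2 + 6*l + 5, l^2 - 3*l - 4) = l + 1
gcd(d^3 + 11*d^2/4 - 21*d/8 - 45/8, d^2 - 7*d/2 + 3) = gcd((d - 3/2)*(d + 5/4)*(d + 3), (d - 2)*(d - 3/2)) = d - 3/2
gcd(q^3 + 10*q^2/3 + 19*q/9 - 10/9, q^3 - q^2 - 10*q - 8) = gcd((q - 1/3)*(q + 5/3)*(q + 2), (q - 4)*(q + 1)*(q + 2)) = q + 2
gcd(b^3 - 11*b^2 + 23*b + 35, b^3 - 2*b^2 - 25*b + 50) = b - 5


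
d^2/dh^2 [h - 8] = 0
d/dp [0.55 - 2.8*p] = -2.80000000000000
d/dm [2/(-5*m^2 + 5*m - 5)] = 2*(2*m - 1)/(5*(m^2 - m + 1)^2)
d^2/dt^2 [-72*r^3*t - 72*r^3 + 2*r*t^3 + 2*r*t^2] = 4*r*(3*t + 1)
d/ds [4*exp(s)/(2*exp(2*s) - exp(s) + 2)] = 8*(1 - exp(2*s))*exp(s)/(4*exp(4*s) - 4*exp(3*s) + 9*exp(2*s) - 4*exp(s) + 4)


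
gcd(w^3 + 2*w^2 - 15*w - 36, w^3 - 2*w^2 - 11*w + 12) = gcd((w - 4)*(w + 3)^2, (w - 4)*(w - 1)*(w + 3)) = w^2 - w - 12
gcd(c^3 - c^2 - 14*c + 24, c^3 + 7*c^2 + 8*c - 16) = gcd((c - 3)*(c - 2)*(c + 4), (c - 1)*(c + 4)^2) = c + 4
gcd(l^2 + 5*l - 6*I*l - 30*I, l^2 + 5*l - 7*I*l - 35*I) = l + 5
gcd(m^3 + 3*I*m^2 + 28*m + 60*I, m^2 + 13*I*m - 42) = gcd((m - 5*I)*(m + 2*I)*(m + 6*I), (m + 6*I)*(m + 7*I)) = m + 6*I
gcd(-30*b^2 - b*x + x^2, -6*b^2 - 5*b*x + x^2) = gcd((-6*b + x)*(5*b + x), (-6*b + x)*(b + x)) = -6*b + x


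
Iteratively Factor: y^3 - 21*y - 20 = (y - 5)*(y^2 + 5*y + 4) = (y - 5)*(y + 1)*(y + 4)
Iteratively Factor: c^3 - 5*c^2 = (c)*(c^2 - 5*c) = c*(c - 5)*(c)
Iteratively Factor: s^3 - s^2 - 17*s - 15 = (s + 3)*(s^2 - 4*s - 5) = (s - 5)*(s + 3)*(s + 1)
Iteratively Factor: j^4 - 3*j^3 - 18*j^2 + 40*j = (j + 4)*(j^3 - 7*j^2 + 10*j) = (j - 2)*(j + 4)*(j^2 - 5*j) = j*(j - 2)*(j + 4)*(j - 5)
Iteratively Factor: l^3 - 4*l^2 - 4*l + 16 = (l - 2)*(l^2 - 2*l - 8) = (l - 4)*(l - 2)*(l + 2)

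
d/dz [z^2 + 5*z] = 2*z + 5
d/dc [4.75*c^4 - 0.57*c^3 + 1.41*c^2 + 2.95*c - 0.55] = 19.0*c^3 - 1.71*c^2 + 2.82*c + 2.95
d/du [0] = 0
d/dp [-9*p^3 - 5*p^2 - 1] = p*(-27*p - 10)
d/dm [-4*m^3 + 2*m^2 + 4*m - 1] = -12*m^2 + 4*m + 4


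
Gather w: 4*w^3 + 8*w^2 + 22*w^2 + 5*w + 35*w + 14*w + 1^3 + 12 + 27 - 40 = 4*w^3 + 30*w^2 + 54*w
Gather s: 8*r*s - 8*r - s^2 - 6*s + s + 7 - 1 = -8*r - s^2 + s*(8*r - 5) + 6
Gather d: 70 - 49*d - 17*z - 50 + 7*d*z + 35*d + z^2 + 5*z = d*(7*z - 14) + z^2 - 12*z + 20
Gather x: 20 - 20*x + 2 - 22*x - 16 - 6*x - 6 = -48*x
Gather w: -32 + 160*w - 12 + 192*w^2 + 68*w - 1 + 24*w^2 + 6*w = 216*w^2 + 234*w - 45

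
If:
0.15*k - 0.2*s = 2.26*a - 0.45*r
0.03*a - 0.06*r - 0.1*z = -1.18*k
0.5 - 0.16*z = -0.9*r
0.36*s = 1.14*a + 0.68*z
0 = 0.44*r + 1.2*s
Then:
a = -0.12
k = 0.00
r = -0.50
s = 0.18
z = 0.29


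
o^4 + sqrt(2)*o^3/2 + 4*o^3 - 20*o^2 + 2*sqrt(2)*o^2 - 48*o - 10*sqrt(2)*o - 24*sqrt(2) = (o - 4)*(o + 2)*(o + 6)*(o + sqrt(2)/2)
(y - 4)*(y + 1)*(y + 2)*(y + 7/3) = y^4 + 4*y^3/3 - 37*y^2/3 - 94*y/3 - 56/3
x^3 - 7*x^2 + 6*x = x*(x - 6)*(x - 1)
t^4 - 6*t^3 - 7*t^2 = t^2*(t - 7)*(t + 1)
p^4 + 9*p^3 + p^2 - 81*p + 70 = (p - 2)*(p - 1)*(p + 5)*(p + 7)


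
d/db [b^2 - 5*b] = 2*b - 5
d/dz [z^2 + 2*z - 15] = 2*z + 2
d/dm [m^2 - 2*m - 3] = 2*m - 2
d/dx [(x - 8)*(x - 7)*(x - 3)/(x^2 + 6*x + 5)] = (x^4 + 12*x^3 - 194*x^2 + 156*x + 1513)/(x^4 + 12*x^3 + 46*x^2 + 60*x + 25)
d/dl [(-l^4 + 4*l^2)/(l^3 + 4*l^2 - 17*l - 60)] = l*(l*(l^2 - 4)*(3*l^2 + 8*l - 17) + 4*(2 - l^2)*(l^3 + 4*l^2 - 17*l - 60))/(l^3 + 4*l^2 - 17*l - 60)^2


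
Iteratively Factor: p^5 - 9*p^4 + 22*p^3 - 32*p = (p - 4)*(p^4 - 5*p^3 + 2*p^2 + 8*p) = (p - 4)^2*(p^3 - p^2 - 2*p) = (p - 4)^2*(p + 1)*(p^2 - 2*p) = p*(p - 4)^2*(p + 1)*(p - 2)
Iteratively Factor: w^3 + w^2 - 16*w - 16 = (w + 4)*(w^2 - 3*w - 4) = (w + 1)*(w + 4)*(w - 4)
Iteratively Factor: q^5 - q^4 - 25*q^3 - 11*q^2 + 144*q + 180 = (q - 3)*(q^4 + 2*q^3 - 19*q^2 - 68*q - 60) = (q - 5)*(q - 3)*(q^3 + 7*q^2 + 16*q + 12) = (q - 5)*(q - 3)*(q + 2)*(q^2 + 5*q + 6) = (q - 5)*(q - 3)*(q + 2)*(q + 3)*(q + 2)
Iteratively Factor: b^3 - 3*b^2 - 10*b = (b)*(b^2 - 3*b - 10) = b*(b + 2)*(b - 5)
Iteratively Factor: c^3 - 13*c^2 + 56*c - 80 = (c - 5)*(c^2 - 8*c + 16) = (c - 5)*(c - 4)*(c - 4)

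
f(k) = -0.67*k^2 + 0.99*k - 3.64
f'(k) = 0.99 - 1.34*k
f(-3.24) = -13.88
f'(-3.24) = 5.33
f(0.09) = -3.56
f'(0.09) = 0.87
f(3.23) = -7.43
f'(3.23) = -3.34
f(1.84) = -4.09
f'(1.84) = -1.48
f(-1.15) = -5.66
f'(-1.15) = 2.53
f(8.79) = -46.70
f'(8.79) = -10.79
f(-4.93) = -24.80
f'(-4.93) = 7.60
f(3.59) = -8.72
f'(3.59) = -3.82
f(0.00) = -3.64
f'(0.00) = 0.99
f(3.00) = -6.70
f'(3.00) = -3.03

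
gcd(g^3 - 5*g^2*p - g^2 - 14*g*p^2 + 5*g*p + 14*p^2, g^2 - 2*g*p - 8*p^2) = g + 2*p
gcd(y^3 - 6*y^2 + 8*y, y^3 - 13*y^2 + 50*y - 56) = y^2 - 6*y + 8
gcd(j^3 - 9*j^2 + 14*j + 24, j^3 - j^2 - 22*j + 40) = j - 4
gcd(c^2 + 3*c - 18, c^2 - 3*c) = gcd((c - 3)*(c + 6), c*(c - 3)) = c - 3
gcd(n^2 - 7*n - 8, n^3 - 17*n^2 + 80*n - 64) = n - 8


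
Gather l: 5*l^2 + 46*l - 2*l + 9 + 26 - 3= 5*l^2 + 44*l + 32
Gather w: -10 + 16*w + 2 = 16*w - 8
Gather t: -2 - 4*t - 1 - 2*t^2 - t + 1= -2*t^2 - 5*t - 2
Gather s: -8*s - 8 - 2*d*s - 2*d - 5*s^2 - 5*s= -2*d - 5*s^2 + s*(-2*d - 13) - 8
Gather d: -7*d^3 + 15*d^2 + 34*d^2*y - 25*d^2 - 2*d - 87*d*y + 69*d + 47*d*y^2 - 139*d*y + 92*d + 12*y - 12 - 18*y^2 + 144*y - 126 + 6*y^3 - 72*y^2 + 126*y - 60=-7*d^3 + d^2*(34*y - 10) + d*(47*y^2 - 226*y + 159) + 6*y^3 - 90*y^2 + 282*y - 198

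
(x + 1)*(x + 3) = x^2 + 4*x + 3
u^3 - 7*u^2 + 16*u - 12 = (u - 3)*(u - 2)^2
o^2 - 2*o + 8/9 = (o - 4/3)*(o - 2/3)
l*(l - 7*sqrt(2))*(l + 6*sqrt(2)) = l^3 - sqrt(2)*l^2 - 84*l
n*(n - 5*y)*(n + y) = n^3 - 4*n^2*y - 5*n*y^2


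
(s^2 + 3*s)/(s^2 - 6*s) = (s + 3)/(s - 6)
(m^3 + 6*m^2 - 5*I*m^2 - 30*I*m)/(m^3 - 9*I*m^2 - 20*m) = (m + 6)/(m - 4*I)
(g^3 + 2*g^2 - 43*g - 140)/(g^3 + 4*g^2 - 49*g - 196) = (g + 5)/(g + 7)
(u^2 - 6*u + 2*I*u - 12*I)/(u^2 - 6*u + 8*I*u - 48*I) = (u + 2*I)/(u + 8*I)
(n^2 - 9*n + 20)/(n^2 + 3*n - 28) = (n - 5)/(n + 7)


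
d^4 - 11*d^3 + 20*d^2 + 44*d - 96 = (d - 8)*(d - 3)*(d - 2)*(d + 2)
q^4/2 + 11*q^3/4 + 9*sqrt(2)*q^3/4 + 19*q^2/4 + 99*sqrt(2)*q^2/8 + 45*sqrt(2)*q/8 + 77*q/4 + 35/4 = (q/2 + sqrt(2)/2)*(q + 1/2)*(q + 5)*(q + 7*sqrt(2)/2)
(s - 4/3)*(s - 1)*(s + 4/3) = s^3 - s^2 - 16*s/9 + 16/9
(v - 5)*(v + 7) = v^2 + 2*v - 35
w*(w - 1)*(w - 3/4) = w^3 - 7*w^2/4 + 3*w/4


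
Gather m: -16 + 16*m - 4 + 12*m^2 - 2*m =12*m^2 + 14*m - 20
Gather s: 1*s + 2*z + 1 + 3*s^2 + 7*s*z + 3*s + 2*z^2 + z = 3*s^2 + s*(7*z + 4) + 2*z^2 + 3*z + 1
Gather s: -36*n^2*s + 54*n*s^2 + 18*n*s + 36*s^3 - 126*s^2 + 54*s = 36*s^3 + s^2*(54*n - 126) + s*(-36*n^2 + 18*n + 54)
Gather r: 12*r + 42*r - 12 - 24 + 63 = 54*r + 27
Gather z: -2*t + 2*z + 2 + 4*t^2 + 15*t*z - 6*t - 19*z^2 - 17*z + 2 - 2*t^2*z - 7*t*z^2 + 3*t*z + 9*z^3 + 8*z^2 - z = 4*t^2 - 8*t + 9*z^3 + z^2*(-7*t - 11) + z*(-2*t^2 + 18*t - 16) + 4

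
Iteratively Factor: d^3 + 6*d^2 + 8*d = (d)*(d^2 + 6*d + 8) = d*(d + 4)*(d + 2)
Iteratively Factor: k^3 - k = (k)*(k^2 - 1) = k*(k + 1)*(k - 1)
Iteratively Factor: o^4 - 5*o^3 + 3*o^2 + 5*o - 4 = (o - 1)*(o^3 - 4*o^2 - o + 4) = (o - 1)*(o + 1)*(o^2 - 5*o + 4) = (o - 1)^2*(o + 1)*(o - 4)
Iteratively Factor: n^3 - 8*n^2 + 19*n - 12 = (n - 1)*(n^2 - 7*n + 12) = (n - 3)*(n - 1)*(n - 4)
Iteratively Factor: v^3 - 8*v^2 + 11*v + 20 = (v - 4)*(v^2 - 4*v - 5) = (v - 4)*(v + 1)*(v - 5)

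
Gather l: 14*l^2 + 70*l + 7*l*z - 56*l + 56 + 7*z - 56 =14*l^2 + l*(7*z + 14) + 7*z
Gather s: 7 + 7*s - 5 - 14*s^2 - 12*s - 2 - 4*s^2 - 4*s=-18*s^2 - 9*s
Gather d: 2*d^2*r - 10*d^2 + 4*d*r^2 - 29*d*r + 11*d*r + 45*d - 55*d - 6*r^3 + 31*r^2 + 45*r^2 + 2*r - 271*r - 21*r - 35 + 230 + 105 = d^2*(2*r - 10) + d*(4*r^2 - 18*r - 10) - 6*r^3 + 76*r^2 - 290*r + 300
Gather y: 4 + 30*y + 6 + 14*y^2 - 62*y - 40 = 14*y^2 - 32*y - 30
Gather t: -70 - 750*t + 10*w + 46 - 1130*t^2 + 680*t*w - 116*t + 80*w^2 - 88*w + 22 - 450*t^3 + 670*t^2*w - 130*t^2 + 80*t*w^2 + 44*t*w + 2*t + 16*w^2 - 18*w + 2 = -450*t^3 + t^2*(670*w - 1260) + t*(80*w^2 + 724*w - 864) + 96*w^2 - 96*w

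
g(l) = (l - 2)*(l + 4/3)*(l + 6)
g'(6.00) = 165.33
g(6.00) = 352.00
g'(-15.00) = 508.33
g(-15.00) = -2091.00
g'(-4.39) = 4.32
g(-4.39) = 31.45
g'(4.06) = 86.09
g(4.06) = 111.77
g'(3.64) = 71.91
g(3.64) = 78.63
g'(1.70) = 20.14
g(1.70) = -7.01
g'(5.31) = 134.56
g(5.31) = 248.70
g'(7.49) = 241.53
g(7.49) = 653.46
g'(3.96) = 82.62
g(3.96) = 103.33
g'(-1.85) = -16.13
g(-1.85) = 8.26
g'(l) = (l - 2)*(l + 4/3) + (l - 2)*(l + 6) + (l + 4/3)*(l + 6) = 3*l^2 + 32*l/3 - 20/3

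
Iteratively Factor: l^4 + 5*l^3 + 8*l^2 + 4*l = (l)*(l^3 + 5*l^2 + 8*l + 4) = l*(l + 2)*(l^2 + 3*l + 2) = l*(l + 1)*(l + 2)*(l + 2)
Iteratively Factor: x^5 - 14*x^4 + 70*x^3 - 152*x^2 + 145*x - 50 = (x - 1)*(x^4 - 13*x^3 + 57*x^2 - 95*x + 50) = (x - 2)*(x - 1)*(x^3 - 11*x^2 + 35*x - 25) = (x - 5)*(x - 2)*(x - 1)*(x^2 - 6*x + 5) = (x - 5)*(x - 2)*(x - 1)^2*(x - 5)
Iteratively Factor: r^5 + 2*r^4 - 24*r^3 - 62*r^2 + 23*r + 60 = (r + 4)*(r^4 - 2*r^3 - 16*r^2 + 2*r + 15) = (r + 1)*(r + 4)*(r^3 - 3*r^2 - 13*r + 15) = (r - 1)*(r + 1)*(r + 4)*(r^2 - 2*r - 15) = (r - 1)*(r + 1)*(r + 3)*(r + 4)*(r - 5)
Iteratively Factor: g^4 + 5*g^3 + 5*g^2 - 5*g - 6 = (g + 1)*(g^3 + 4*g^2 + g - 6) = (g + 1)*(g + 3)*(g^2 + g - 2) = (g + 1)*(g + 2)*(g + 3)*(g - 1)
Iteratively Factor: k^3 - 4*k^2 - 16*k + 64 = (k + 4)*(k^2 - 8*k + 16) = (k - 4)*(k + 4)*(k - 4)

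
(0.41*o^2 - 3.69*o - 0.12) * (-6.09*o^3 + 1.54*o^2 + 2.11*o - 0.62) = -2.4969*o^5 + 23.1035*o^4 - 4.0867*o^3 - 8.2249*o^2 + 2.0346*o + 0.0744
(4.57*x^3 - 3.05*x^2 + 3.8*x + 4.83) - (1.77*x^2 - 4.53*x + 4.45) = 4.57*x^3 - 4.82*x^2 + 8.33*x + 0.38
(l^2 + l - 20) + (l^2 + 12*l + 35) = 2*l^2 + 13*l + 15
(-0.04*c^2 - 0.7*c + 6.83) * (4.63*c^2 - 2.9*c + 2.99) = -0.1852*c^4 - 3.125*c^3 + 33.5333*c^2 - 21.9*c + 20.4217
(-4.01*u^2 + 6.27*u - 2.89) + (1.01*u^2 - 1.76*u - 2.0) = -3.0*u^2 + 4.51*u - 4.89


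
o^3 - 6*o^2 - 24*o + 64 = (o - 8)*(o - 2)*(o + 4)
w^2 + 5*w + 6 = (w + 2)*(w + 3)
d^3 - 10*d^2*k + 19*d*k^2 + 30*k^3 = (d - 6*k)*(d - 5*k)*(d + k)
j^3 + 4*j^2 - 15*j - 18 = (j - 3)*(j + 1)*(j + 6)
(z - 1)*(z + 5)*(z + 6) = z^3 + 10*z^2 + 19*z - 30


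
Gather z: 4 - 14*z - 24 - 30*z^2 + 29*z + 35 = -30*z^2 + 15*z + 15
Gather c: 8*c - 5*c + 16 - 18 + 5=3*c + 3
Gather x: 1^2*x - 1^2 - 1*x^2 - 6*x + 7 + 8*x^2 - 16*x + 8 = 7*x^2 - 21*x + 14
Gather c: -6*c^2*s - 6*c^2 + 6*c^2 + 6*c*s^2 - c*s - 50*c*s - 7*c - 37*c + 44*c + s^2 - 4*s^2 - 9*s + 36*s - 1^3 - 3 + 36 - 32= -6*c^2*s + c*(6*s^2 - 51*s) - 3*s^2 + 27*s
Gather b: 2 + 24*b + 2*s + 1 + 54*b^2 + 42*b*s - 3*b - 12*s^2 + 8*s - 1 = 54*b^2 + b*(42*s + 21) - 12*s^2 + 10*s + 2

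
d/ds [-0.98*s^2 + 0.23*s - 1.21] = 0.23 - 1.96*s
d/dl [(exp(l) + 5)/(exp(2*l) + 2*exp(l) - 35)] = (-2*(exp(l) + 1)*(exp(l) + 5) + exp(2*l) + 2*exp(l) - 35)*exp(l)/(exp(2*l) + 2*exp(l) - 35)^2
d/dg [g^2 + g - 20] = 2*g + 1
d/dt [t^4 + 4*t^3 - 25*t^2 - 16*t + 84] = 4*t^3 + 12*t^2 - 50*t - 16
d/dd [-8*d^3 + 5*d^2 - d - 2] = -24*d^2 + 10*d - 1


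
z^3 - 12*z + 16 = (z - 2)^2*(z + 4)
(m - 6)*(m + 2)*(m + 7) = m^3 + 3*m^2 - 40*m - 84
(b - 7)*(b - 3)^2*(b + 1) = b^4 - 12*b^3 + 38*b^2 - 12*b - 63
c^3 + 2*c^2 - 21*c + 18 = (c - 3)*(c - 1)*(c + 6)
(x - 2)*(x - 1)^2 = x^3 - 4*x^2 + 5*x - 2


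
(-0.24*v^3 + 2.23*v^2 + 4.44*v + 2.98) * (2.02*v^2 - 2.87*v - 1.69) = -0.4848*v^5 + 5.1934*v^4 + 2.9743*v^3 - 10.4919*v^2 - 16.0562*v - 5.0362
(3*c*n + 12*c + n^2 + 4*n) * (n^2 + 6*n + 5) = 3*c*n^3 + 30*c*n^2 + 87*c*n + 60*c + n^4 + 10*n^3 + 29*n^2 + 20*n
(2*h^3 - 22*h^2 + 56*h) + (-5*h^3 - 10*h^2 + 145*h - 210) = -3*h^3 - 32*h^2 + 201*h - 210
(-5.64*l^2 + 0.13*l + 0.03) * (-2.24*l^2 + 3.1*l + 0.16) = 12.6336*l^4 - 17.7752*l^3 - 0.5666*l^2 + 0.1138*l + 0.0048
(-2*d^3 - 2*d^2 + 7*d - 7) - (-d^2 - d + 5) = -2*d^3 - d^2 + 8*d - 12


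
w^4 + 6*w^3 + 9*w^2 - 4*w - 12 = (w - 1)*(w + 2)^2*(w + 3)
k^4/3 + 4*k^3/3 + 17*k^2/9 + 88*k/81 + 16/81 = (k/3 + 1/3)*(k + 1/3)*(k + 4/3)^2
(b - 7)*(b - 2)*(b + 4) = b^3 - 5*b^2 - 22*b + 56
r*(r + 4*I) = r^2 + 4*I*r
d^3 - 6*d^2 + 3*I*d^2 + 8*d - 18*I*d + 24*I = (d - 4)*(d - 2)*(d + 3*I)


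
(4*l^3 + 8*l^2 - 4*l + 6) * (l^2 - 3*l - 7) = 4*l^5 - 4*l^4 - 56*l^3 - 38*l^2 + 10*l - 42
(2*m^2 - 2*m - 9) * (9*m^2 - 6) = 18*m^4 - 18*m^3 - 93*m^2 + 12*m + 54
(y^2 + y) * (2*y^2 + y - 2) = 2*y^4 + 3*y^3 - y^2 - 2*y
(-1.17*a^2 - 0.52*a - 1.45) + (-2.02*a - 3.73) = -1.17*a^2 - 2.54*a - 5.18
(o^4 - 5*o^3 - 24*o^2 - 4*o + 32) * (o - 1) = o^5 - 6*o^4 - 19*o^3 + 20*o^2 + 36*o - 32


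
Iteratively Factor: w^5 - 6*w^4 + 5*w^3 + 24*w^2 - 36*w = (w - 3)*(w^4 - 3*w^3 - 4*w^2 + 12*w) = w*(w - 3)*(w^3 - 3*w^2 - 4*w + 12) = w*(w - 3)^2*(w^2 - 4) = w*(w - 3)^2*(w + 2)*(w - 2)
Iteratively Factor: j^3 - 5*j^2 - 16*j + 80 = (j - 5)*(j^2 - 16) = (j - 5)*(j + 4)*(j - 4)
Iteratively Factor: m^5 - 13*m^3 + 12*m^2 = (m)*(m^4 - 13*m^2 + 12*m) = m*(m + 4)*(m^3 - 4*m^2 + 3*m) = m^2*(m + 4)*(m^2 - 4*m + 3) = m^2*(m - 3)*(m + 4)*(m - 1)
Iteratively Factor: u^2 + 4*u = (u + 4)*(u)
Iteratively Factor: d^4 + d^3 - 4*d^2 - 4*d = (d + 2)*(d^3 - d^2 - 2*d) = d*(d + 2)*(d^2 - d - 2) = d*(d - 2)*(d + 2)*(d + 1)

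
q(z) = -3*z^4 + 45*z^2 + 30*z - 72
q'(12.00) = -19626.00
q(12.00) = -55440.00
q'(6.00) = -2022.00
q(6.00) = -2160.00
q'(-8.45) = 6509.71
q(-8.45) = -12407.34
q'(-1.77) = -62.76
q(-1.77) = -13.56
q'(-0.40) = -5.23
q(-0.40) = -76.88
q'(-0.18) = 13.87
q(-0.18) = -75.95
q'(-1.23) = -58.37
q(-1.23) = -47.69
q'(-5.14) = 1196.96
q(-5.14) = -1131.30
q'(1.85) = 120.52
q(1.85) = 102.37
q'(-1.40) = -63.07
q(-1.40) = -37.32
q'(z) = -12*z^3 + 90*z + 30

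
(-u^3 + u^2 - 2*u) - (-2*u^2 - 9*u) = -u^3 + 3*u^2 + 7*u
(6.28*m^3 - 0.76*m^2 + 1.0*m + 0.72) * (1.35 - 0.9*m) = -5.652*m^4 + 9.162*m^3 - 1.926*m^2 + 0.702*m + 0.972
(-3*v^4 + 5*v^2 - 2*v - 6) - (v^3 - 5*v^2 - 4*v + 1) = -3*v^4 - v^3 + 10*v^2 + 2*v - 7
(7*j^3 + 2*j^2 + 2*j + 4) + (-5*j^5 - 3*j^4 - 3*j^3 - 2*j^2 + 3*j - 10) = -5*j^5 - 3*j^4 + 4*j^3 + 5*j - 6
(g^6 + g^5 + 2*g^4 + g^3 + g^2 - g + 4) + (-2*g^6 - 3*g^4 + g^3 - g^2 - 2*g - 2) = -g^6 + g^5 - g^4 + 2*g^3 - 3*g + 2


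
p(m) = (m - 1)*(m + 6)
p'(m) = 2*m + 5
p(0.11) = -5.44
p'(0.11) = 5.22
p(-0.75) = -9.19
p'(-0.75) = 3.50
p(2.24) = 10.22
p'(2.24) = 9.48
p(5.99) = 59.83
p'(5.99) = 16.98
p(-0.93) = -9.79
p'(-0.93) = 3.14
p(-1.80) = -11.76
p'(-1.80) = 1.40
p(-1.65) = -11.53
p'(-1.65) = 1.70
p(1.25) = 1.81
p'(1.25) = 7.50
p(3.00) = 18.00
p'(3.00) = 11.00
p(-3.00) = -12.00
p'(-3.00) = -1.00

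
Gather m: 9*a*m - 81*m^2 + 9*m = -81*m^2 + m*(9*a + 9)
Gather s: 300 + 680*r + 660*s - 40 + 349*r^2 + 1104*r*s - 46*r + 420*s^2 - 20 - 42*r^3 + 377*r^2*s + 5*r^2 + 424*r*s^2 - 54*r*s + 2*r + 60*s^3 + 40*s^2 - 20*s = -42*r^3 + 354*r^2 + 636*r + 60*s^3 + s^2*(424*r + 460) + s*(377*r^2 + 1050*r + 640) + 240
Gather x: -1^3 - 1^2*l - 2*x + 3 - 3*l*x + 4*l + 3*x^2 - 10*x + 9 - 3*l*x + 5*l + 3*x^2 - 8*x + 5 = 8*l + 6*x^2 + x*(-6*l - 20) + 16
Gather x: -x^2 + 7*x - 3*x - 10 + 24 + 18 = -x^2 + 4*x + 32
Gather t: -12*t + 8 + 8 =16 - 12*t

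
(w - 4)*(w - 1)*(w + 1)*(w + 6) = w^4 + 2*w^3 - 25*w^2 - 2*w + 24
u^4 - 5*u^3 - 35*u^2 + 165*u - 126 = (u - 7)*(u - 3)*(u - 1)*(u + 6)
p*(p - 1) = p^2 - p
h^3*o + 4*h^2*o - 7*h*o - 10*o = (h - 2)*(h + 5)*(h*o + o)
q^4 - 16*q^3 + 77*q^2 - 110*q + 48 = (q - 8)*(q - 6)*(q - 1)^2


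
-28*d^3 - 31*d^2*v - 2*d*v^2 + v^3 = (-7*d + v)*(d + v)*(4*d + v)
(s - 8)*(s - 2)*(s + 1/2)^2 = s^4 - 9*s^3 + 25*s^2/4 + 27*s/2 + 4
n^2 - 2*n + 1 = (n - 1)^2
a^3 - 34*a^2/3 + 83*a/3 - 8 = (a - 8)*(a - 3)*(a - 1/3)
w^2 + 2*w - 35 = (w - 5)*(w + 7)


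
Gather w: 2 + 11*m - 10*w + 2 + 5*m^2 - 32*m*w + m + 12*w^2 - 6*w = 5*m^2 + 12*m + 12*w^2 + w*(-32*m - 16) + 4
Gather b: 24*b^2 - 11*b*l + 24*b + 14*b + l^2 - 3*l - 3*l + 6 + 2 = 24*b^2 + b*(38 - 11*l) + l^2 - 6*l + 8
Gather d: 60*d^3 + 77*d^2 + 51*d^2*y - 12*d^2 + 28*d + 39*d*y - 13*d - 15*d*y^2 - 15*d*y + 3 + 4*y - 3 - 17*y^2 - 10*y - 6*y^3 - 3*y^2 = 60*d^3 + d^2*(51*y + 65) + d*(-15*y^2 + 24*y + 15) - 6*y^3 - 20*y^2 - 6*y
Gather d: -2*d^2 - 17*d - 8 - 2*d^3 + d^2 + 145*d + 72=-2*d^3 - d^2 + 128*d + 64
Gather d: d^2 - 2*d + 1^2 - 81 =d^2 - 2*d - 80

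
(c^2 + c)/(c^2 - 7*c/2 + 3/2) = 2*c*(c + 1)/(2*c^2 - 7*c + 3)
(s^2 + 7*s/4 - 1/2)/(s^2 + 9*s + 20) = (4*s^2 + 7*s - 2)/(4*(s^2 + 9*s + 20))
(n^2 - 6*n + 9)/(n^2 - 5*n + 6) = (n - 3)/(n - 2)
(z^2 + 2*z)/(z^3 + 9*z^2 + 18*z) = (z + 2)/(z^2 + 9*z + 18)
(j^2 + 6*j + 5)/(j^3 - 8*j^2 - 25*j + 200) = (j + 1)/(j^2 - 13*j + 40)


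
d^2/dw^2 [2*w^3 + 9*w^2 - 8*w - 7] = 12*w + 18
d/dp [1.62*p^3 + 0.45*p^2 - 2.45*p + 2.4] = 4.86*p^2 + 0.9*p - 2.45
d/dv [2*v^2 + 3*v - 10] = 4*v + 3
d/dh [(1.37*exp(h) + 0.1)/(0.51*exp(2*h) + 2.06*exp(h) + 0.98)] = (-0.6987*exp(2*h) - 0.102*exp(h) + 1.1366)*exp(h)/(0.2601*exp(4*h) + 2.1012*exp(3*h) + 5.2432*exp(2*h) + 4.0376*exp(h) + 0.9604)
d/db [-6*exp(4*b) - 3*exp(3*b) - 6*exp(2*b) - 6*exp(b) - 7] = (-24*exp(3*b) - 9*exp(2*b) - 12*exp(b) - 6)*exp(b)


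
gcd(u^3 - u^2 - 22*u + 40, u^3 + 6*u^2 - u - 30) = u^2 + 3*u - 10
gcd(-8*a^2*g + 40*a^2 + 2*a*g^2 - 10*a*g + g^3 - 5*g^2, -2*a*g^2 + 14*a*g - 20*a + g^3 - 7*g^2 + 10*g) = 2*a*g - 10*a - g^2 + 5*g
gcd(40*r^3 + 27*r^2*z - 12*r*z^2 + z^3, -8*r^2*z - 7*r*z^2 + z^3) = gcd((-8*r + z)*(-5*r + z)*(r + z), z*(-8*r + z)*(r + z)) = -8*r^2 - 7*r*z + z^2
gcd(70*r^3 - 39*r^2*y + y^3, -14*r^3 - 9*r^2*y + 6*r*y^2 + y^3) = -14*r^2 + 5*r*y + y^2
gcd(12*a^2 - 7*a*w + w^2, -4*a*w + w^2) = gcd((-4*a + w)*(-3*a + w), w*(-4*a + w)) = -4*a + w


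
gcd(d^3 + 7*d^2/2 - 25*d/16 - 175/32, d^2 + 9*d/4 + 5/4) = d + 5/4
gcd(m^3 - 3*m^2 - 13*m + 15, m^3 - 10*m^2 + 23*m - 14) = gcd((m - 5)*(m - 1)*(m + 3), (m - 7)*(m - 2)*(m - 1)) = m - 1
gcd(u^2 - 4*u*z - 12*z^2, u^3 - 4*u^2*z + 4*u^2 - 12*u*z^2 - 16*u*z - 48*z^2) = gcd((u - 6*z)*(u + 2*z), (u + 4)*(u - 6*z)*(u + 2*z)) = -u^2 + 4*u*z + 12*z^2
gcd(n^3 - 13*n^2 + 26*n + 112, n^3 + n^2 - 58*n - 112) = n^2 - 6*n - 16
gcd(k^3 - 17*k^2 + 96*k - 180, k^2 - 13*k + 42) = k - 6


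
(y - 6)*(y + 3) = y^2 - 3*y - 18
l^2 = l^2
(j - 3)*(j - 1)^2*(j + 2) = j^4 - 3*j^3 - 3*j^2 + 11*j - 6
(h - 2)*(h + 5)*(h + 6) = h^3 + 9*h^2 + 8*h - 60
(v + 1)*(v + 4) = v^2 + 5*v + 4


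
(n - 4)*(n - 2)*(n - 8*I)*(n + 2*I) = n^4 - 6*n^3 - 6*I*n^3 + 24*n^2 + 36*I*n^2 - 96*n - 48*I*n + 128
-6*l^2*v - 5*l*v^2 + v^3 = v*(-6*l + v)*(l + v)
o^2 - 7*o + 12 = (o - 4)*(o - 3)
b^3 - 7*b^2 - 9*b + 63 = (b - 7)*(b - 3)*(b + 3)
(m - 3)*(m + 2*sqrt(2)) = m^2 - 3*m + 2*sqrt(2)*m - 6*sqrt(2)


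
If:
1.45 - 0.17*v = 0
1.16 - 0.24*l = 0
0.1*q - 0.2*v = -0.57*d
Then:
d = 2.99277605779154 - 0.175438596491228*q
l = 4.83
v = 8.53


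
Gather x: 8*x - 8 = 8*x - 8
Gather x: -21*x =-21*x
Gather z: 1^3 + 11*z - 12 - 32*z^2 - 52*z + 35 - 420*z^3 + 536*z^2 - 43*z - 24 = -420*z^3 + 504*z^2 - 84*z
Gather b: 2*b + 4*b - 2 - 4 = 6*b - 6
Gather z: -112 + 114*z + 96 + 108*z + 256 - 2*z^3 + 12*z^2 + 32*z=-2*z^3 + 12*z^2 + 254*z + 240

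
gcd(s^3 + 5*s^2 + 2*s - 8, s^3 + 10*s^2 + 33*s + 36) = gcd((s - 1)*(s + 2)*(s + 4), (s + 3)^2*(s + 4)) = s + 4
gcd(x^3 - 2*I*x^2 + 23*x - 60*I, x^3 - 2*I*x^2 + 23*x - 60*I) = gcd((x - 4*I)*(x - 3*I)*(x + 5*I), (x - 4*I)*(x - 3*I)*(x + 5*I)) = x^3 - 2*I*x^2 + 23*x - 60*I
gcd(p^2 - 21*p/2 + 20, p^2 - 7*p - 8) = p - 8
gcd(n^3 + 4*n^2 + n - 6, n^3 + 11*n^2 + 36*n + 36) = n^2 + 5*n + 6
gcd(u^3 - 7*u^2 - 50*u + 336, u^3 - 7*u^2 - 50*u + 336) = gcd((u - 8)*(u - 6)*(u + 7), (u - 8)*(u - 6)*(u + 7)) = u^3 - 7*u^2 - 50*u + 336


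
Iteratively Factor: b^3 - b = (b)*(b^2 - 1) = b*(b - 1)*(b + 1)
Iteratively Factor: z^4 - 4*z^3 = (z)*(z^3 - 4*z^2) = z*(z - 4)*(z^2) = z^2*(z - 4)*(z)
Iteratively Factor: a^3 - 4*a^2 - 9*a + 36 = (a + 3)*(a^2 - 7*a + 12) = (a - 4)*(a + 3)*(a - 3)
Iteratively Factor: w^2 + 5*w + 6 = (w + 3)*(w + 2)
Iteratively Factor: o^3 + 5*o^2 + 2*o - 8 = (o - 1)*(o^2 + 6*o + 8) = (o - 1)*(o + 2)*(o + 4)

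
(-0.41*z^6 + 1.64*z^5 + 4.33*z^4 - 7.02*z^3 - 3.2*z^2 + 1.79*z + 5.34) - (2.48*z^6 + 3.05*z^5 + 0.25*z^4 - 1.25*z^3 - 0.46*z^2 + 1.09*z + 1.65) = -2.89*z^6 - 1.41*z^5 + 4.08*z^4 - 5.77*z^3 - 2.74*z^2 + 0.7*z + 3.69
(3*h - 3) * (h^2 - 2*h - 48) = 3*h^3 - 9*h^2 - 138*h + 144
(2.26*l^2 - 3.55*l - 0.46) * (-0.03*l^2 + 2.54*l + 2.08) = -0.0678*l^4 + 5.8469*l^3 - 4.3024*l^2 - 8.5524*l - 0.9568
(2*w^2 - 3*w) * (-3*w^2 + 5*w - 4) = -6*w^4 + 19*w^3 - 23*w^2 + 12*w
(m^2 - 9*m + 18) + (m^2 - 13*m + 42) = 2*m^2 - 22*m + 60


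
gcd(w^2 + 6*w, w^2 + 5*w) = w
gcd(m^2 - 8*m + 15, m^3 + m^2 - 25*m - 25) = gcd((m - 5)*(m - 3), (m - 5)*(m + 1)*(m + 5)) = m - 5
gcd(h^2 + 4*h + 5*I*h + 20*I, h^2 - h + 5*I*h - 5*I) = h + 5*I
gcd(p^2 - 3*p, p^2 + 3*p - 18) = p - 3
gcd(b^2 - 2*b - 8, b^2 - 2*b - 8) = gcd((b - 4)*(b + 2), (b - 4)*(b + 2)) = b^2 - 2*b - 8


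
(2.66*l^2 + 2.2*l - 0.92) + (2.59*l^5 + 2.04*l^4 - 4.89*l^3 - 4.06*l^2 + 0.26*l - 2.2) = 2.59*l^5 + 2.04*l^4 - 4.89*l^3 - 1.4*l^2 + 2.46*l - 3.12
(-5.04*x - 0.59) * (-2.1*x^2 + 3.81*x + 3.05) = 10.584*x^3 - 17.9634*x^2 - 17.6199*x - 1.7995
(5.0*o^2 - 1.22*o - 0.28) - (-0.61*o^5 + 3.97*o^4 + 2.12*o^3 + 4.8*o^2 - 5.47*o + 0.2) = 0.61*o^5 - 3.97*o^4 - 2.12*o^3 + 0.2*o^2 + 4.25*o - 0.48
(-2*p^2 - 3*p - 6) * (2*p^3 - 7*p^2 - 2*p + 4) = -4*p^5 + 8*p^4 + 13*p^3 + 40*p^2 - 24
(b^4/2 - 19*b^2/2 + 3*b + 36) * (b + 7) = b^5/2 + 7*b^4/2 - 19*b^3/2 - 127*b^2/2 + 57*b + 252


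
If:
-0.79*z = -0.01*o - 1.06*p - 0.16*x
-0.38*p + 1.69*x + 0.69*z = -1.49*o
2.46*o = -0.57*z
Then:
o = -0.231707317073171*z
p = 0.752713977577094*z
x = -0.0347483941311716*z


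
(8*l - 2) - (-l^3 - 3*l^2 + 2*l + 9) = l^3 + 3*l^2 + 6*l - 11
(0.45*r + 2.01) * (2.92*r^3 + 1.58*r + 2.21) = 1.314*r^4 + 5.8692*r^3 + 0.711*r^2 + 4.1703*r + 4.4421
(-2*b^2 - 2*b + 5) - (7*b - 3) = -2*b^2 - 9*b + 8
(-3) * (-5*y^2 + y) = 15*y^2 - 3*y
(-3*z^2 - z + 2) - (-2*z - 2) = -3*z^2 + z + 4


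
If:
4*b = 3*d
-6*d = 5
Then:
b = -5/8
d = -5/6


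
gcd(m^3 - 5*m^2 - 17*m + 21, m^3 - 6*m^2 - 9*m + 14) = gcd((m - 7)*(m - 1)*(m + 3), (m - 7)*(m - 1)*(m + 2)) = m^2 - 8*m + 7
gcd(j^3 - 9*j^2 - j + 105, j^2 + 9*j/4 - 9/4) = j + 3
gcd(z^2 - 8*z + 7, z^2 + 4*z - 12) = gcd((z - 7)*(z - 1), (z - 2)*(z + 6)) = 1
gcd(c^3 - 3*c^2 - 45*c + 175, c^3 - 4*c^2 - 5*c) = c - 5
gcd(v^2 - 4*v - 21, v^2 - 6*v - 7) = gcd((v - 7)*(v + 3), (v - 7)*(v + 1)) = v - 7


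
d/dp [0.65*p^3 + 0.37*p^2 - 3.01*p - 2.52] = 1.95*p^2 + 0.74*p - 3.01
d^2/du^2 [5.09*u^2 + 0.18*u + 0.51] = 10.1800000000000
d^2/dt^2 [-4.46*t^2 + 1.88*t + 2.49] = -8.92000000000000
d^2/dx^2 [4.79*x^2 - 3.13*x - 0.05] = 9.58000000000000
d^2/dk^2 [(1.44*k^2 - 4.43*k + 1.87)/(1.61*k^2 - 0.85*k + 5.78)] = (-19.024726*k^3 - 51.31875*k^2 + 231.993594*k + 20.58547)/(4.173281*k^6 - 6.609855*k^5 + 48.436689*k^4 - 48.073705*k^3 + 173.890722*k^2 - 85.19142*k + 193.100552)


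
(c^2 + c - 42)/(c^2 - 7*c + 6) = (c + 7)/(c - 1)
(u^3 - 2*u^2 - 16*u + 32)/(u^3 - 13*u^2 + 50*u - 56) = (u + 4)/(u - 7)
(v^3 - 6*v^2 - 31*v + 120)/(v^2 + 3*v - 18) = (v^2 - 3*v - 40)/(v + 6)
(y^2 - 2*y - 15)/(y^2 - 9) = (y - 5)/(y - 3)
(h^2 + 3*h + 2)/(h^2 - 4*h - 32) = (h^2 + 3*h + 2)/(h^2 - 4*h - 32)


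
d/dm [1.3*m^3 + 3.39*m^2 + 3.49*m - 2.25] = 3.9*m^2 + 6.78*m + 3.49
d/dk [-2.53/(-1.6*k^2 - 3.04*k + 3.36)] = (-8.096*k - 7.6912)/(1.6*k^2 + 3.04*k - 3.36)^2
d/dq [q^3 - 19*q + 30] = 3*q^2 - 19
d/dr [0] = 0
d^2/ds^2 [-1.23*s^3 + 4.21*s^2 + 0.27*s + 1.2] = 8.42 - 7.38*s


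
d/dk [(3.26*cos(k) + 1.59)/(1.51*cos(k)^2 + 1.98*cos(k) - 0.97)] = (4.9226*cos(k)^2 + 4.8018*cos(k) + 6.3104)*sin(k)/(2.2801*cos(k)^4 + 5.9796*cos(k)^3 + 0.991*cos(k)^2 - 3.8412*cos(k) + 0.9409)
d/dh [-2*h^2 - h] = -4*h - 1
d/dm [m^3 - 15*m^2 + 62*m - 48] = 3*m^2 - 30*m + 62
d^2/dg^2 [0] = 0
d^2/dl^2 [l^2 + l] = 2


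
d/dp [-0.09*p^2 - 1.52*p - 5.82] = -0.18*p - 1.52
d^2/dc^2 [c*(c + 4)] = 2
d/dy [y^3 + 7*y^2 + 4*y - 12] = 3*y^2 + 14*y + 4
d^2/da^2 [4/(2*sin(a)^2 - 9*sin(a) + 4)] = 4*(-16*sin(a)^4 + 54*sin(a)^3 - 25*sin(a)^2 - 144*sin(a) + 146)/(2*sin(a)^2 - 9*sin(a) + 4)^3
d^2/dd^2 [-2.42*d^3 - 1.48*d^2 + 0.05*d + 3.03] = -14.52*d - 2.96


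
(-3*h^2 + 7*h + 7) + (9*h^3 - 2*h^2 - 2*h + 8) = 9*h^3 - 5*h^2 + 5*h + 15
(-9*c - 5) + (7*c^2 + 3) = 7*c^2 - 9*c - 2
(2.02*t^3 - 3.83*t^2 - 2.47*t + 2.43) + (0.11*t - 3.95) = 2.02*t^3 - 3.83*t^2 - 2.36*t - 1.52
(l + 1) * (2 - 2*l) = 2 - 2*l^2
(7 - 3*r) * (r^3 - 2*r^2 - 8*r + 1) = -3*r^4 + 13*r^3 + 10*r^2 - 59*r + 7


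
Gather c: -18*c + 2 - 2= -18*c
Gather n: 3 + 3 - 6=0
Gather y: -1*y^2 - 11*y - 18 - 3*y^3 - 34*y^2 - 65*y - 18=-3*y^3 - 35*y^2 - 76*y - 36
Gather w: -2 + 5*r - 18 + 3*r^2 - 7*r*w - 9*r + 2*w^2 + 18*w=3*r^2 - 4*r + 2*w^2 + w*(18 - 7*r) - 20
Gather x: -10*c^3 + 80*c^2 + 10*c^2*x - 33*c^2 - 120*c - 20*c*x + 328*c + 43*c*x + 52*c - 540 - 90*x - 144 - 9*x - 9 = -10*c^3 + 47*c^2 + 260*c + x*(10*c^2 + 23*c - 99) - 693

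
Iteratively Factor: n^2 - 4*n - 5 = (n - 5)*(n + 1)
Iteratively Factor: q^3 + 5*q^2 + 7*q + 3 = (q + 3)*(q^2 + 2*q + 1) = (q + 1)*(q + 3)*(q + 1)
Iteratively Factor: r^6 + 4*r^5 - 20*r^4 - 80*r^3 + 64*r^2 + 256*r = (r - 4)*(r^5 + 8*r^4 + 12*r^3 - 32*r^2 - 64*r) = r*(r - 4)*(r^4 + 8*r^3 + 12*r^2 - 32*r - 64) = r*(r - 4)*(r + 2)*(r^3 + 6*r^2 - 32) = r*(r - 4)*(r - 2)*(r + 2)*(r^2 + 8*r + 16) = r*(r - 4)*(r - 2)*(r + 2)*(r + 4)*(r + 4)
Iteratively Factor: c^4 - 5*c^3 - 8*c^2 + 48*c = (c)*(c^3 - 5*c^2 - 8*c + 48) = c*(c - 4)*(c^2 - c - 12) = c*(c - 4)^2*(c + 3)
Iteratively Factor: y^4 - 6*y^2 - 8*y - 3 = (y + 1)*(y^3 - y^2 - 5*y - 3) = (y - 3)*(y + 1)*(y^2 + 2*y + 1) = (y - 3)*(y + 1)^2*(y + 1)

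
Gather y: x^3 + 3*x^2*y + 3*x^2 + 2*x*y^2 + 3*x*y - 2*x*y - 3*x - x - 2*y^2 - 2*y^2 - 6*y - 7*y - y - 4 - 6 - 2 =x^3 + 3*x^2 - 4*x + y^2*(2*x - 4) + y*(3*x^2 + x - 14) - 12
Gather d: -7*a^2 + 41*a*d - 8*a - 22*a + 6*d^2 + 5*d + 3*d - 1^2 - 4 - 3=-7*a^2 - 30*a + 6*d^2 + d*(41*a + 8) - 8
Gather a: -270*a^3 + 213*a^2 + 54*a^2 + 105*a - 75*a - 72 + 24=-270*a^3 + 267*a^2 + 30*a - 48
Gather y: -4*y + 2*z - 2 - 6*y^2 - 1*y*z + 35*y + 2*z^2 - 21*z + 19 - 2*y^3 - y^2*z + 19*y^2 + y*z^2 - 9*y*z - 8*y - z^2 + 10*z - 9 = -2*y^3 + y^2*(13 - z) + y*(z^2 - 10*z + 23) + z^2 - 9*z + 8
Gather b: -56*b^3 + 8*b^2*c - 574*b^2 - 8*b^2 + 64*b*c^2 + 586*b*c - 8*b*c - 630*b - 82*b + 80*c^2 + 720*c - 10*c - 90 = -56*b^3 + b^2*(8*c - 582) + b*(64*c^2 + 578*c - 712) + 80*c^2 + 710*c - 90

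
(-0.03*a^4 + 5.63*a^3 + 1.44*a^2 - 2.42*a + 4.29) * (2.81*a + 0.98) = -0.0843*a^5 + 15.7909*a^4 + 9.5638*a^3 - 5.389*a^2 + 9.6833*a + 4.2042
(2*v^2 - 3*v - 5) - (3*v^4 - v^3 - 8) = -3*v^4 + v^3 + 2*v^2 - 3*v + 3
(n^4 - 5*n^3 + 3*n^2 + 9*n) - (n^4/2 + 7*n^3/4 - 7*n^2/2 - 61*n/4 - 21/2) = n^4/2 - 27*n^3/4 + 13*n^2/2 + 97*n/4 + 21/2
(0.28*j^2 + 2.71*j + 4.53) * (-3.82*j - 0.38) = -1.0696*j^3 - 10.4586*j^2 - 18.3344*j - 1.7214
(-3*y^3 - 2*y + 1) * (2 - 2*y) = 6*y^4 - 6*y^3 + 4*y^2 - 6*y + 2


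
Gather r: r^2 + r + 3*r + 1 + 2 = r^2 + 4*r + 3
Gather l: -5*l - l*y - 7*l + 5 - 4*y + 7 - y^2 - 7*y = l*(-y - 12) - y^2 - 11*y + 12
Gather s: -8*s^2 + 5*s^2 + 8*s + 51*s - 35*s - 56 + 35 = -3*s^2 + 24*s - 21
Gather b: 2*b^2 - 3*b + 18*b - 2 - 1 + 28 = 2*b^2 + 15*b + 25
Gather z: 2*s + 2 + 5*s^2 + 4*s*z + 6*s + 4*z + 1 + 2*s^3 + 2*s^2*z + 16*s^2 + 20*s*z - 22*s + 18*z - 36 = 2*s^3 + 21*s^2 - 14*s + z*(2*s^2 + 24*s + 22) - 33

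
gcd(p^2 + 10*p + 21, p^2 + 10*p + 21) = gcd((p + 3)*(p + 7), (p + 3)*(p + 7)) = p^2 + 10*p + 21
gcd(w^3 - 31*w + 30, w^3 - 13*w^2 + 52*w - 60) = w - 5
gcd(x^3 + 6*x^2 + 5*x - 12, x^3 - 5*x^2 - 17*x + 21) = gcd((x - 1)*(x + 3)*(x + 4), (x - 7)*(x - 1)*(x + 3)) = x^2 + 2*x - 3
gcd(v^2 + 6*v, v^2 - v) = v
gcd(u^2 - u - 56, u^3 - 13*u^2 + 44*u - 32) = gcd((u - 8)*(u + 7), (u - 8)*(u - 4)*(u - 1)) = u - 8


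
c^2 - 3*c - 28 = (c - 7)*(c + 4)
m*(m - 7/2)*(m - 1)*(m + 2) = m^4 - 5*m^3/2 - 11*m^2/2 + 7*m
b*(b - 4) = b^2 - 4*b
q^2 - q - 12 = (q - 4)*(q + 3)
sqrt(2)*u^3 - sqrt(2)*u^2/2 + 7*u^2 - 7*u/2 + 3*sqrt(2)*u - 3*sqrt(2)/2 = (u - 1/2)*(u + 3*sqrt(2))*(sqrt(2)*u + 1)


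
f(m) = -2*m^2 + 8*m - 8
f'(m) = 8 - 4*m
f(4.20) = -9.68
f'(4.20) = -8.80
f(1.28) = -1.04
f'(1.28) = 2.88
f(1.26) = -1.10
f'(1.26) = 2.96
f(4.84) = -16.13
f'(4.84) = -11.36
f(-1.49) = -24.36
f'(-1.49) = 13.96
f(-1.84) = -29.49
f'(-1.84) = 15.36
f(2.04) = -0.00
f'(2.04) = -0.16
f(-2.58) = -41.95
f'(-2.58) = 18.32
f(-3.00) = -50.00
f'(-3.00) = 20.00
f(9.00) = -98.00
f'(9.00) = -28.00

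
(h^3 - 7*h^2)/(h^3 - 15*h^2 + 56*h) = h/(h - 8)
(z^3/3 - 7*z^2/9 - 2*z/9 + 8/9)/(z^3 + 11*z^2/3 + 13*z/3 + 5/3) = (3*z^2 - 10*z + 8)/(3*(3*z^2 + 8*z + 5))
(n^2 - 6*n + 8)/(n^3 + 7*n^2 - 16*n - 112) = (n - 2)/(n^2 + 11*n + 28)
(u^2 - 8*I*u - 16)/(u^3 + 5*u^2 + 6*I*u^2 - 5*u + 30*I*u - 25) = (u^2 - 8*I*u - 16)/(u^3 + u^2*(5 + 6*I) + u*(-5 + 30*I) - 25)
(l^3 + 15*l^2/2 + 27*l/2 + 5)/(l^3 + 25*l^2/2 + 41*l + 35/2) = (l + 2)/(l + 7)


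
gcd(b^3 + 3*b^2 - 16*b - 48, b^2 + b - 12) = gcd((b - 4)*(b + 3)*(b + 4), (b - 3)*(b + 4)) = b + 4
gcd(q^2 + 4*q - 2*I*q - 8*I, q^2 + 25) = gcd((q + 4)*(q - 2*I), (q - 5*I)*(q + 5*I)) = 1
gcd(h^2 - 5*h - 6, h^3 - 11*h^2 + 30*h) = h - 6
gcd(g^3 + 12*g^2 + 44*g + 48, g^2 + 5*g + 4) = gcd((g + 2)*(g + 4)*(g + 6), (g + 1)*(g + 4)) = g + 4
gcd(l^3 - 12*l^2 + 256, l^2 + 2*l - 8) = l + 4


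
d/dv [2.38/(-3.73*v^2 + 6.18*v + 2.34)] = (17.7548*v - 14.7084)/(-3.73*v^2 + 6.18*v + 2.34)^2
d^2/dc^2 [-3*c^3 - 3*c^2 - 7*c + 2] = -18*c - 6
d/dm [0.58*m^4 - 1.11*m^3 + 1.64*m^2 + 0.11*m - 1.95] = 2.32*m^3 - 3.33*m^2 + 3.28*m + 0.11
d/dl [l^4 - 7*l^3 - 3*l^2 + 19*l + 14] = 4*l^3 - 21*l^2 - 6*l + 19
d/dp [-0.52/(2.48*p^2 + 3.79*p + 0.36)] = (2.5792*p + 1.9708)/(2.48*p^2 + 3.79*p + 0.36)^2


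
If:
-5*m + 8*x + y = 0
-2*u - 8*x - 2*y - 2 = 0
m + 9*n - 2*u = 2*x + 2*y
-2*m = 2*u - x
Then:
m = -7*y/29 - 16/29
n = 55*y/261 + 2/29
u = 3*y/29 + 11/29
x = -8*y/29 - 10/29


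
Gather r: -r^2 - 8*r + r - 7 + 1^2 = -r^2 - 7*r - 6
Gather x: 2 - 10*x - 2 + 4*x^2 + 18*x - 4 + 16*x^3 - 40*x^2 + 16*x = 16*x^3 - 36*x^2 + 24*x - 4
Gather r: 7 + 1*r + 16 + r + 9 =2*r + 32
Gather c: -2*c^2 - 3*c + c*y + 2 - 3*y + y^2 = -2*c^2 + c*(y - 3) + y^2 - 3*y + 2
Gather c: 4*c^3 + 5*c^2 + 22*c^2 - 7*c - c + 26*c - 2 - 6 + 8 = 4*c^3 + 27*c^2 + 18*c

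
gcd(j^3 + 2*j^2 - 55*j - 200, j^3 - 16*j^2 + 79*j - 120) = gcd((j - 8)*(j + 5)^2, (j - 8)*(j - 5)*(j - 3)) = j - 8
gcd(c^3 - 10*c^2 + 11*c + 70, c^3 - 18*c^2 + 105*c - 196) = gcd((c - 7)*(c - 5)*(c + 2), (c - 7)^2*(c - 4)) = c - 7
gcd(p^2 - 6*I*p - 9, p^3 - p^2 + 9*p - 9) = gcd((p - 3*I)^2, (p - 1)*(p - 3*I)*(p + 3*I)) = p - 3*I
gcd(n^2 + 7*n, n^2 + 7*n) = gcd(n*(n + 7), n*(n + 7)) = n^2 + 7*n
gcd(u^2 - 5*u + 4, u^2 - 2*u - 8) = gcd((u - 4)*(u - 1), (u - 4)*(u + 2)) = u - 4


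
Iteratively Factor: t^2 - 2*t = (t - 2)*(t)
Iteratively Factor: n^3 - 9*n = (n + 3)*(n^2 - 3*n) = n*(n + 3)*(n - 3)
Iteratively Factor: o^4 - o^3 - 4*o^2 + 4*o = (o - 1)*(o^3 - 4*o) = o*(o - 1)*(o^2 - 4) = o*(o - 2)*(o - 1)*(o + 2)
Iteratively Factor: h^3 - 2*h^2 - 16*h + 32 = (h - 4)*(h^2 + 2*h - 8) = (h - 4)*(h - 2)*(h + 4)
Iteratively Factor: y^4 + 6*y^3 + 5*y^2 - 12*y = (y - 1)*(y^3 + 7*y^2 + 12*y) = (y - 1)*(y + 3)*(y^2 + 4*y) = y*(y - 1)*(y + 3)*(y + 4)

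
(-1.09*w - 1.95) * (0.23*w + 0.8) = -0.2507*w^2 - 1.3205*w - 1.56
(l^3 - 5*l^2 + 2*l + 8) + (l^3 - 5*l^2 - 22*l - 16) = 2*l^3 - 10*l^2 - 20*l - 8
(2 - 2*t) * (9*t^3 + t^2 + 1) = -18*t^4 + 16*t^3 + 2*t^2 - 2*t + 2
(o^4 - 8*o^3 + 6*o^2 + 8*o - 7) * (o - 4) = o^5 - 12*o^4 + 38*o^3 - 16*o^2 - 39*o + 28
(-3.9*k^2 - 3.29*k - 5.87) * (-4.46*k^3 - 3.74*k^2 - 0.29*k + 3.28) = 17.394*k^5 + 29.2594*k^4 + 39.6158*k^3 + 10.1159*k^2 - 9.0889*k - 19.2536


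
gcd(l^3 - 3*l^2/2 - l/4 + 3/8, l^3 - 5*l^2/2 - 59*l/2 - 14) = l + 1/2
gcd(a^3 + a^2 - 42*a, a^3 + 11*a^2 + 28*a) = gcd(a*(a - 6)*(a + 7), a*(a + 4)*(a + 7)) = a^2 + 7*a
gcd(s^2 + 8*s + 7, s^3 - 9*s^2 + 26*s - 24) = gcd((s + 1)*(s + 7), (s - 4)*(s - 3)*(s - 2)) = 1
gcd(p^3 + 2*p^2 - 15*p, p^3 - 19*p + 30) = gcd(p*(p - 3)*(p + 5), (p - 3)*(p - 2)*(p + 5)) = p^2 + 2*p - 15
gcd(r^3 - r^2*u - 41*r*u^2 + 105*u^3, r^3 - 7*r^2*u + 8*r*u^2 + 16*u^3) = 1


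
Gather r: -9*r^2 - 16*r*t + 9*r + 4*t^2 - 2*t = -9*r^2 + r*(9 - 16*t) + 4*t^2 - 2*t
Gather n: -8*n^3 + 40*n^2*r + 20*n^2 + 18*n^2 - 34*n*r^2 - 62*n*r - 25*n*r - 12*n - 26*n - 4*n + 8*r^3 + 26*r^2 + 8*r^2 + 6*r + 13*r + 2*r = -8*n^3 + n^2*(40*r + 38) + n*(-34*r^2 - 87*r - 42) + 8*r^3 + 34*r^2 + 21*r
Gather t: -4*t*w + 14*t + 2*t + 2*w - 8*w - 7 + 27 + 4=t*(16 - 4*w) - 6*w + 24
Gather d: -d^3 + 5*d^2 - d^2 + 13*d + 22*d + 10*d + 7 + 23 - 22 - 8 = -d^3 + 4*d^2 + 45*d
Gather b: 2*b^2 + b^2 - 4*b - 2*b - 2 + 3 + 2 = 3*b^2 - 6*b + 3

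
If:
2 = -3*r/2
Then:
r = -4/3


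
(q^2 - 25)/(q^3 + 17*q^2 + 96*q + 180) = (q - 5)/(q^2 + 12*q + 36)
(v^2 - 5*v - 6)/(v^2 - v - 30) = (v + 1)/(v + 5)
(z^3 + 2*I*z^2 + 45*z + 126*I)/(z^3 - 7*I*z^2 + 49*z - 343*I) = (z^2 + 9*I*z - 18)/(z^2 + 49)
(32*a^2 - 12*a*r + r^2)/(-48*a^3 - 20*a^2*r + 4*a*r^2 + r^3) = (-8*a + r)/(12*a^2 + 8*a*r + r^2)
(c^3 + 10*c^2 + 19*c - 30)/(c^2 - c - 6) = (-c^3 - 10*c^2 - 19*c + 30)/(-c^2 + c + 6)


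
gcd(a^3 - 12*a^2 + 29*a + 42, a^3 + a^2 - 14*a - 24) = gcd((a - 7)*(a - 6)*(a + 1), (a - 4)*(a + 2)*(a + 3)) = 1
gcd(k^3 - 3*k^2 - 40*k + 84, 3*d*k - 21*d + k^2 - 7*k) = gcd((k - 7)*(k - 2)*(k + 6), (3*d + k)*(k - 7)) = k - 7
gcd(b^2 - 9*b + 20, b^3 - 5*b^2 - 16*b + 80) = b^2 - 9*b + 20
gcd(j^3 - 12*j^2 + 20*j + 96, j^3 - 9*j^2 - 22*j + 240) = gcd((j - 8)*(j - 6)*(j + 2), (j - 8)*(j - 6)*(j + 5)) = j^2 - 14*j + 48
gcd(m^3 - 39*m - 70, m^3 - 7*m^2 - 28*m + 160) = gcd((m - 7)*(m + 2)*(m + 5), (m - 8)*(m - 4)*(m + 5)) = m + 5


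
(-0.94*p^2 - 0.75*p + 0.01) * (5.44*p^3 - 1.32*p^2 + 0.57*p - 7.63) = -5.1136*p^5 - 2.8392*p^4 + 0.5086*p^3 + 6.7315*p^2 + 5.7282*p - 0.0763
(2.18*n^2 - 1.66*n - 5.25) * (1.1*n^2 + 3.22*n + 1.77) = 2.398*n^4 + 5.1936*n^3 - 7.2616*n^2 - 19.8432*n - 9.2925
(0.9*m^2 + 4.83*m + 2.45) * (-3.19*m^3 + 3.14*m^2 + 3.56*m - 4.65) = -2.871*m^5 - 12.5817*m^4 + 10.5547*m^3 + 20.7028*m^2 - 13.7375*m - 11.3925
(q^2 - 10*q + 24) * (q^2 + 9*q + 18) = q^4 - q^3 - 48*q^2 + 36*q + 432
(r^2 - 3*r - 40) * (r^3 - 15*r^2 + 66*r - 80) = r^5 - 18*r^4 + 71*r^3 + 322*r^2 - 2400*r + 3200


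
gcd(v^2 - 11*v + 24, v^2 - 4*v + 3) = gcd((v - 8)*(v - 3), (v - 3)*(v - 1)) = v - 3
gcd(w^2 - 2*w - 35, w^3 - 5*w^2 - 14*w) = w - 7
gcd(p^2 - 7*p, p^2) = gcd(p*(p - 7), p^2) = p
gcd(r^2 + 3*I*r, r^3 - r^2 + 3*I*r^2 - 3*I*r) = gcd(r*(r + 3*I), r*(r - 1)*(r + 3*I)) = r^2 + 3*I*r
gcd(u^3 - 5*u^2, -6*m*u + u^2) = u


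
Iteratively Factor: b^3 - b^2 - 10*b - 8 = (b + 1)*(b^2 - 2*b - 8) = (b + 1)*(b + 2)*(b - 4)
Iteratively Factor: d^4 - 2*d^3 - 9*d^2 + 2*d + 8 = (d + 2)*(d^3 - 4*d^2 - d + 4) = (d + 1)*(d + 2)*(d^2 - 5*d + 4) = (d - 4)*(d + 1)*(d + 2)*(d - 1)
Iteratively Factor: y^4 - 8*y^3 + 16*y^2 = (y - 4)*(y^3 - 4*y^2) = (y - 4)^2*(y^2) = y*(y - 4)^2*(y)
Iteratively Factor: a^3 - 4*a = (a - 2)*(a^2 + 2*a) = (a - 2)*(a + 2)*(a)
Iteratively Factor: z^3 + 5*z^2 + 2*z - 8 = (z + 4)*(z^2 + z - 2) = (z + 2)*(z + 4)*(z - 1)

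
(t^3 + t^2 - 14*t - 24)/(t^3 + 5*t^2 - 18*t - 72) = (t + 2)/(t + 6)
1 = 1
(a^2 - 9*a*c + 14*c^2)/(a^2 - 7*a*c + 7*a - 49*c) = (a - 2*c)/(a + 7)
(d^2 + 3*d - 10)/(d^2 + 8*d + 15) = (d - 2)/(d + 3)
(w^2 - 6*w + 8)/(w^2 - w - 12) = (w - 2)/(w + 3)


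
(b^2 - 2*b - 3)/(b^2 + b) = (b - 3)/b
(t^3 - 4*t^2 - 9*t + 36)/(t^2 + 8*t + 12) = (t^3 - 4*t^2 - 9*t + 36)/(t^2 + 8*t + 12)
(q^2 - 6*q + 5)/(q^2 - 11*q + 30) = (q - 1)/(q - 6)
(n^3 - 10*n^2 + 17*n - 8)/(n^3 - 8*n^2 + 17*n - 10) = (n^2 - 9*n + 8)/(n^2 - 7*n + 10)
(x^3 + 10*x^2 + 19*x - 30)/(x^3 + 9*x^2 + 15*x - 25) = (x + 6)/(x + 5)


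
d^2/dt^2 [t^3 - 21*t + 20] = 6*t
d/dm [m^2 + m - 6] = 2*m + 1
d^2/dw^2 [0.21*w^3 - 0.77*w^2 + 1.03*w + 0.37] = 1.26*w - 1.54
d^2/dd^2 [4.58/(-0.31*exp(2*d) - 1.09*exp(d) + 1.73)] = (-4.58*(0.62*exp(d) + 1.09)*(1.24*exp(d) + 2.18)*exp(d) + (5.6792*exp(d) + 4.9922)*(0.31*exp(2*d) + 1.09*exp(d) - 1.73))*exp(d)/(0.31*exp(2*d) + 1.09*exp(d) - 1.73)^3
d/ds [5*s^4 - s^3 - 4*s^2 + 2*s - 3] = 20*s^3 - 3*s^2 - 8*s + 2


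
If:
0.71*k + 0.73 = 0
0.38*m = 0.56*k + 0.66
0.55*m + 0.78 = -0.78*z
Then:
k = -1.03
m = 0.22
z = -1.16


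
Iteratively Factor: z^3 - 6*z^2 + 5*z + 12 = (z + 1)*(z^2 - 7*z + 12) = (z - 3)*(z + 1)*(z - 4)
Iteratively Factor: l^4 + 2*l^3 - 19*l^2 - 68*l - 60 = (l + 2)*(l^3 - 19*l - 30) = (l + 2)*(l + 3)*(l^2 - 3*l - 10) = (l - 5)*(l + 2)*(l + 3)*(l + 2)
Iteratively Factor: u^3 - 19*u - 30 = (u + 2)*(u^2 - 2*u - 15) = (u - 5)*(u + 2)*(u + 3)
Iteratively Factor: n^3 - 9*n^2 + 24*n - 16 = (n - 1)*(n^2 - 8*n + 16) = (n - 4)*(n - 1)*(n - 4)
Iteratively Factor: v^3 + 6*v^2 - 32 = (v + 4)*(v^2 + 2*v - 8) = (v + 4)^2*(v - 2)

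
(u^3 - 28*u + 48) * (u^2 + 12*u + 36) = u^5 + 12*u^4 + 8*u^3 - 288*u^2 - 432*u + 1728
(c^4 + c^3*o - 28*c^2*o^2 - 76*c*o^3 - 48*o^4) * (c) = c^5 + c^4*o - 28*c^3*o^2 - 76*c^2*o^3 - 48*c*o^4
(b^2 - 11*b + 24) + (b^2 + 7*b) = 2*b^2 - 4*b + 24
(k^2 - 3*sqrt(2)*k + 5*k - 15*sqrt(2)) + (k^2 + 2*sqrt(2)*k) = 2*k^2 - sqrt(2)*k + 5*k - 15*sqrt(2)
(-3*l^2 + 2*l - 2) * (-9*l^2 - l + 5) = 27*l^4 - 15*l^3 + l^2 + 12*l - 10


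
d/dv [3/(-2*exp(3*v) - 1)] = 18*exp(3*v)/(2*exp(3*v) + 1)^2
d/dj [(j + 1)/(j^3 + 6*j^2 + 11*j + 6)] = (-2*j - 5)/(j^4 + 10*j^3 + 37*j^2 + 60*j + 36)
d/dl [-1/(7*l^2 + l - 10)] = (14*l + 1)/(7*l^2 + l - 10)^2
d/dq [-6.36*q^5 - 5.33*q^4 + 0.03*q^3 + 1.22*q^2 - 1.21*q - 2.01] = -31.8*q^4 - 21.32*q^3 + 0.09*q^2 + 2.44*q - 1.21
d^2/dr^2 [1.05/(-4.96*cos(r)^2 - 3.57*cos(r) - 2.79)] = (103.32672*(1 - cos(r)^2)^2 + 55.77768*cos(r)^3 + 6.92422500000001*cos(r)^2 - 122.013675*cos(r) - 101.03037)/(4.96*cos(r)^2 + 3.57*cos(r) + 2.79)^3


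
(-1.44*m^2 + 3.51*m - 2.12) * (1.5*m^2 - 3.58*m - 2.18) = -2.16*m^4 + 10.4202*m^3 - 12.6066*m^2 - 0.0621999999999989*m + 4.6216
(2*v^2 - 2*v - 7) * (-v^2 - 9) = -2*v^4 + 2*v^3 - 11*v^2 + 18*v + 63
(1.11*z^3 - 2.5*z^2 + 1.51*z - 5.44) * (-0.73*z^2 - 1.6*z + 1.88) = -0.8103*z^5 + 0.0489999999999997*z^4 + 4.9845*z^3 - 3.1448*z^2 + 11.5428*z - 10.2272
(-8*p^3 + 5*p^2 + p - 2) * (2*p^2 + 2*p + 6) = -16*p^5 - 6*p^4 - 36*p^3 + 28*p^2 + 2*p - 12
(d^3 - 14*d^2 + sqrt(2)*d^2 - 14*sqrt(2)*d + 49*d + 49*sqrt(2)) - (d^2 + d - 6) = d^3 - 15*d^2 + sqrt(2)*d^2 - 14*sqrt(2)*d + 48*d + 6 + 49*sqrt(2)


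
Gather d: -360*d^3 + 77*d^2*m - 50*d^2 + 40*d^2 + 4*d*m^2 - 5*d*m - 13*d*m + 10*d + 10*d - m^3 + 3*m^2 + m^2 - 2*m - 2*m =-360*d^3 + d^2*(77*m - 10) + d*(4*m^2 - 18*m + 20) - m^3 + 4*m^2 - 4*m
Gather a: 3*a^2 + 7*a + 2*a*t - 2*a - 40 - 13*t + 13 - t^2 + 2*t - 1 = 3*a^2 + a*(2*t + 5) - t^2 - 11*t - 28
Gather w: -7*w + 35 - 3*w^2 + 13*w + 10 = -3*w^2 + 6*w + 45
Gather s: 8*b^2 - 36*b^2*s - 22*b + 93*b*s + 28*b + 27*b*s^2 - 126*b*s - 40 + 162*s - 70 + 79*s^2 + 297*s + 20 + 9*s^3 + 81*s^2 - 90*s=8*b^2 + 6*b + 9*s^3 + s^2*(27*b + 160) + s*(-36*b^2 - 33*b + 369) - 90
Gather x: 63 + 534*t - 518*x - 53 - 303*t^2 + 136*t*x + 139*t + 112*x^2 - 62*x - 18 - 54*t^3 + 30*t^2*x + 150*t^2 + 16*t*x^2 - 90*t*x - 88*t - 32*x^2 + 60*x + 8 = -54*t^3 - 153*t^2 + 585*t + x^2*(16*t + 80) + x*(30*t^2 + 46*t - 520)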